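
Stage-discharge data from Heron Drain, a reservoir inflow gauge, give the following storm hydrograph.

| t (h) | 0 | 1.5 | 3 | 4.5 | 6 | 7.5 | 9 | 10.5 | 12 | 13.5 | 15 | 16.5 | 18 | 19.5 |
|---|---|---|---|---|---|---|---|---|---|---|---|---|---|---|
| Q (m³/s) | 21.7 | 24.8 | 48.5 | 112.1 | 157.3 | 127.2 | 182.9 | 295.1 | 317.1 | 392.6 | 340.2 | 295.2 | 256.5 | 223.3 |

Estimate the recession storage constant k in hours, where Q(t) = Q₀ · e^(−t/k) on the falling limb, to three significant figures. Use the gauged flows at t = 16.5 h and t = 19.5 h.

On the falling limb, Q drops from 295.2 to 223.3 m³/s between t = 16.5 h and t = 19.5 h (Δt = 3 h).
k = −Δt / ln(Q₂/Q₁) = −3 / ln(223.3/295.2) = 10.7 h.

k ≈ 10.7 h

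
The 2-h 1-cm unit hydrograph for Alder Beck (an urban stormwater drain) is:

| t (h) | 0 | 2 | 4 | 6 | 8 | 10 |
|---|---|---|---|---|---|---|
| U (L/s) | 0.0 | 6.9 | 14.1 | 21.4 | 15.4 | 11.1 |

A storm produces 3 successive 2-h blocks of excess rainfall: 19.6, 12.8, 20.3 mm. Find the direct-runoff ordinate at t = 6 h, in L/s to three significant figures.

Q ≈ 74.0 L/s

By discrete convolution, Q_j = Σ (P_i / 10 mm) · U_{j−i}.
At t = 6 h (j=3): Q = (19.6/10)·21.4 + (12.8/10)·14.1 + (20.3/10)·6.9 = 74.0 L/s.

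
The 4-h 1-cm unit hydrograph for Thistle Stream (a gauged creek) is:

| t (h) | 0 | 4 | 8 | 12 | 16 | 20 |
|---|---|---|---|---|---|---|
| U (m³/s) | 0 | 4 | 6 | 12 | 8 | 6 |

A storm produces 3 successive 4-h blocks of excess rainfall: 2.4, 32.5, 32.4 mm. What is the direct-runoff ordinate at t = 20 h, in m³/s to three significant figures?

By discrete convolution, Q_j = Σ (P_i / 10 mm) · U_{j−i}.
At t = 20 h (j=5): Q = (2.4/10)·6 + (32.5/10)·8 + (32.4/10)·12 = 66.3 m³/s.

Q ≈ 66.3 m³/s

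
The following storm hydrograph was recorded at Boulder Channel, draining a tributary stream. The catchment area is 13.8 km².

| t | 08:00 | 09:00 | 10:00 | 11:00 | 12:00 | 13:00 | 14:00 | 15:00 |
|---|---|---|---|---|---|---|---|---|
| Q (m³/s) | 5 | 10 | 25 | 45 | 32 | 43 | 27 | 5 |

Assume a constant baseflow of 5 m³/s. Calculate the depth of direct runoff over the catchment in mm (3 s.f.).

d ≈ 39.7 mm

Direct runoff: 0.0, 5.0, 20.0, 40.0, 27.0, 38.0, 22.0, 0.0 m³/s; ΣQ_DR = 152.0 m³/s.
V = ΣQ_DR · Δt = 152.0 × 3600 s = 5.472 × 10^5 m³.
Over A = 13.8 km², depth = V / A = 39.7 mm.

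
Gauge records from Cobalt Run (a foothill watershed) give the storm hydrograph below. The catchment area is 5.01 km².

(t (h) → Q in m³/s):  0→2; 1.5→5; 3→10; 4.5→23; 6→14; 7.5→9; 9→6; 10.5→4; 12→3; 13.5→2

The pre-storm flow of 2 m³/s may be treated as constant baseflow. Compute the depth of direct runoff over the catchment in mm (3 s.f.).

Direct runoff: 0.0, 3.0, 8.0, 21.0, 12.0, 7.0, 4.0, 2.0, 1.0, 0.0 m³/s; ΣQ_DR = 58.00 m³/s.
V = ΣQ_DR · Δt = 58.00 × 5400 s = 3.132 × 10^5 m³.
Over A = 5.01 km², depth = V / A = 62.5 mm.

d ≈ 62.5 mm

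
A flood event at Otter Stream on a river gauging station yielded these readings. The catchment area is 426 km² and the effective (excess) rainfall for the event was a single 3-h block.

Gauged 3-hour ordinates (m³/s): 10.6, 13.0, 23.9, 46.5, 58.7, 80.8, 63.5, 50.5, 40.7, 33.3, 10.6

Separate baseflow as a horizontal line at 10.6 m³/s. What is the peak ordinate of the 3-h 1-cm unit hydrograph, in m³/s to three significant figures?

Direct runoff: 0.0, 2.4, 13.3, 35.9, 48.1, 70.2, 52.9, 39.9, 30.1, 22.7, 0.0 m³/s; ΣQ_DR = 315.5 m³/s, peak = 70.2 m³/s.
Runoff depth d = ΣQ_DR·Δt / A = 315.5 × 10800 / (426 km²) = 7.999 mm.
The 1-cm UH is the DRH scaled by (10 mm)/d, so U_p = 70.2 × 10/7.999 = 87.8 m³/s.

U_p ≈ 87.8 m³/s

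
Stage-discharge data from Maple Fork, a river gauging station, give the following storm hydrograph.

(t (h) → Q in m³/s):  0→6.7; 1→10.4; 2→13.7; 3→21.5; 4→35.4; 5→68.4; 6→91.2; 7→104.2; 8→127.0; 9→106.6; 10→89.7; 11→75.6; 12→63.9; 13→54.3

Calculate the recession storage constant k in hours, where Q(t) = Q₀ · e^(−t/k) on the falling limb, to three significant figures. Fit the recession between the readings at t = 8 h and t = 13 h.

k ≈ 5.88 h

On the falling limb, Q drops from 127.0 to 54.3 m³/s between t = 8 h and t = 13 h (Δt = 5 h).
k = −Δt / ln(Q₂/Q₁) = −5 / ln(54.3/127.0) = 5.88 h.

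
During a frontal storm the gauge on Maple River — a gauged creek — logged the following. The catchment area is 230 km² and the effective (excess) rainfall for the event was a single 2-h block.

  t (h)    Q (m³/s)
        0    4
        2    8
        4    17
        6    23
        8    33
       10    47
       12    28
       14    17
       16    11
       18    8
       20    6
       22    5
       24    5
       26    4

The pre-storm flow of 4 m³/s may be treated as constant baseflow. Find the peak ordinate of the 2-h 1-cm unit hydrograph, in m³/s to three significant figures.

U_p ≈ 85.9 m³/s

Direct runoff: 0.0, 4.0, 13.0, 19.0, 29.0, 43.0, 24.0, 13.0, 7.0, 4.0, 2.0, 1.0, 1.0, 0.0 m³/s; ΣQ_DR = 160.0 m³/s, peak = 43.0 m³/s.
Runoff depth d = ΣQ_DR·Δt / A = 160.0 × 7200 / (230 km²) = 5.009 mm.
The 1-cm UH is the DRH scaled by (10 mm)/d, so U_p = 43.0 × 10/5.009 = 85.9 m³/s.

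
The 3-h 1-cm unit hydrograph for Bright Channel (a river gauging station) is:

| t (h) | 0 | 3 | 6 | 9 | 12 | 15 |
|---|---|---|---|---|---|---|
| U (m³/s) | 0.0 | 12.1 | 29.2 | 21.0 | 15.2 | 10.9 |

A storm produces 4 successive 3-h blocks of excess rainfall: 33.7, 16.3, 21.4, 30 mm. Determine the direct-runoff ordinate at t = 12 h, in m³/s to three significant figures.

Q ≈ 184 m³/s

By discrete convolution, Q_j = Σ (P_i / 10 mm) · U_{j−i}.
At t = 12 h (j=4): Q = (33.7/10)·15.2 + (16.3/10)·21.0 + (21.4/10)·29.2 + (30/10)·12.1 = 184 m³/s.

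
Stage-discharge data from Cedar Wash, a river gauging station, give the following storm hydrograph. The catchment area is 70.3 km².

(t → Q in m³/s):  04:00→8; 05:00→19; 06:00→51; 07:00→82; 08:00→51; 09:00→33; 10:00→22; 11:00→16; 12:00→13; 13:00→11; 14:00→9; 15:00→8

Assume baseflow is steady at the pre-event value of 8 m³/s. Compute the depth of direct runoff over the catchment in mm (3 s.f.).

d ≈ 11.6 mm

Direct runoff: 0.0, 11.0, 43.0, 74.0, 43.0, 25.0, 14.0, 8.0, 5.0, 3.0, 1.0, 0.0 m³/s; ΣQ_DR = 227.0 m³/s.
V = ΣQ_DR · Δt = 227.0 × 3600 s = 8.172 × 10^5 m³.
Over A = 70.3 km², depth = V / A = 11.6 mm.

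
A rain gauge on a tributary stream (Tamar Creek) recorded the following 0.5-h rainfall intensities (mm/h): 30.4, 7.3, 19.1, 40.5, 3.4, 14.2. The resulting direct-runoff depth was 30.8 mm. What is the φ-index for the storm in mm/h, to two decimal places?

Only the 4 blocks with intensity above φ contribute runoff: 30.4, 19.1, 40.5, 14.2 mm/h.
Σ(I−φ)·Δt = d  ⇒  (30.4+19.1+40.5+14.2 − 4φ)·0.5 = 30.8
φ = (104.2 − 30.8/0.5) / 4 = 10.65 mm/h.

φ ≈ 10.65 mm/h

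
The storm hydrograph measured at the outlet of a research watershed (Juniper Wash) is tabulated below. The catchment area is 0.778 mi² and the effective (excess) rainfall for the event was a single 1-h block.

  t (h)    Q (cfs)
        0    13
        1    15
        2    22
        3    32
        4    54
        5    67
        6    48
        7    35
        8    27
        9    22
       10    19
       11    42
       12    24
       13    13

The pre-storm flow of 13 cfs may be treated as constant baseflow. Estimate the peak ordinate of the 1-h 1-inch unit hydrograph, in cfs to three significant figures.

U_p ≈ 108 cfs

Direct runoff: 0.0, 2.0, 9.0, 19.0, 41.0, 54.0, 35.0, 22.0, 14.0, 9.0, 6.0, 29.0, 11.0, 0.0 cfs; ΣQ_DR = 251.0 cfs, peak = 54.0 cfs.
Runoff depth d = ΣQ_DR·Δt / A = 251.0 × 3600 / (0.778 mi²) = 0.4999 in.
The 1-inch UH is the DRH scaled by (1 in)/d, so U_p = 54.0 × 1/0.4999 = 108 cfs.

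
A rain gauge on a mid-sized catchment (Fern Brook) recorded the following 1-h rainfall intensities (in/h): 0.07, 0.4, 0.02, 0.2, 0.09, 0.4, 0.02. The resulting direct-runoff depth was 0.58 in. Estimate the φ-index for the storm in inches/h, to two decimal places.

Only the 3 blocks with intensity above φ contribute runoff: 0.4, 0.2, 0.4 in/h.
Σ(I−φ)·Δt = d  ⇒  (0.4+0.2+0.4 − 3φ)·1 = 0.58
φ = (1.000 − 0.58/1) / 3 = 0.14 in/h.

φ ≈ 0.14 in/h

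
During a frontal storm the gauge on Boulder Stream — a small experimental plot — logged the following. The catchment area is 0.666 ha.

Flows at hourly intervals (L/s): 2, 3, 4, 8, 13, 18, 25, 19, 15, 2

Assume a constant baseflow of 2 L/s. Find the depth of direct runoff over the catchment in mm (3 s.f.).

d ≈ 48.1 mm

Direct runoff: 0.0, 1.0, 2.0, 6.0, 11.0, 16.0, 23.0, 17.0, 13.0, 0.0 L/s; ΣQ_DR = 89.00 L/s.
V = ΣQ_DR · Δt = 89.00 × 3600 s = 3.204 × 10^5 L.
Over A = 0.666 ha, depth = V / A = 48.1 mm.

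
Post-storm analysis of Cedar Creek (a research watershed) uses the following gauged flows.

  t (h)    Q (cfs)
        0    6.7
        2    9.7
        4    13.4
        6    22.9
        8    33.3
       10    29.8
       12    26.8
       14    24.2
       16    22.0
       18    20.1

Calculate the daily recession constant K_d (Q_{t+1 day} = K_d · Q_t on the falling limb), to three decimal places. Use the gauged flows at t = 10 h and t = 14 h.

K_d ≈ 0.287

Between t = 10 h and t = 14 h the flow falls from 29.8 to 24.2 cfs over 2×2 h = 4 h.
Per-interval ratio K = (24.2/29.8)^(1/2) = 0.9012; K_d = K^(24/2) = 0.287.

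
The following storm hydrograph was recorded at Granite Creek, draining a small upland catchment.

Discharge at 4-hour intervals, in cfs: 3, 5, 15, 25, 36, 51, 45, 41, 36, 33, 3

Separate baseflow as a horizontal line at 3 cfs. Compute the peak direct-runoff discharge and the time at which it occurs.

Q_p = 48.0 cfs at t = 20 h

Subtracting baseflow gives direct-runoff ordinates: 0.0, 2.0, 12.0, 22.0, 33.0, 48.0, 42.0, 38.0, 33.0, 30.0, 0.0 cfs.
The maximum is 48.0 cfs, occurring at the reading for t = 20 h.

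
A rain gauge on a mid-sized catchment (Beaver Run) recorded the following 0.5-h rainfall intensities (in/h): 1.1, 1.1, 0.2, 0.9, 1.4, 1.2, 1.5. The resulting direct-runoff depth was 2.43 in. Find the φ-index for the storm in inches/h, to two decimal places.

Only the 6 blocks with intensity above φ contribute runoff: 1.1, 1.1, 0.9, 1.4, 1.2, 1.5 in/h.
Σ(I−φ)·Δt = d  ⇒  (1.1+1.1+0.9+1.4+1.2+1.5 − 6φ)·0.5 = 2.43
φ = (7.200 − 2.43/0.5) / 6 = 0.39 in/h.

φ ≈ 0.39 in/h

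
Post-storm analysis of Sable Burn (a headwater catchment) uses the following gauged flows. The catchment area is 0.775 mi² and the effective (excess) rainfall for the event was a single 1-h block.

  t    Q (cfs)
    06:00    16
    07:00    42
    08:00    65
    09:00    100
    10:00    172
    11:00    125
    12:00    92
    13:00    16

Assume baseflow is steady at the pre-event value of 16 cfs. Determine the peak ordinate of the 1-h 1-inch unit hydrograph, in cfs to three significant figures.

Direct runoff: 0.0, 26.0, 49.0, 84.0, 156.0, 109.0, 76.0, 0.0 cfs; ΣQ_DR = 500.0 cfs, peak = 156.0 cfs.
Runoff depth d = ΣQ_DR·Δt / A = 500.0 × 3600 / (0.775 mi²) = 0.9997 in.
The 1-inch UH is the DRH scaled by (1 in)/d, so U_p = 156.0 × 1/0.9997 = 156 cfs.

U_p ≈ 156 cfs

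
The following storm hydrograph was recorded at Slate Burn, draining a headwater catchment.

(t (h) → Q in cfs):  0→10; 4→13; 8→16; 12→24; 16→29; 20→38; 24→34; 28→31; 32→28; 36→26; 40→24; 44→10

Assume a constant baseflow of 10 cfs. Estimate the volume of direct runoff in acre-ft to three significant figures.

V ≈ 53.9 acre-ft

Direct-runoff ordinates (Q − Q_b): 0.0, 3.0, 6.0, 14.0, 19.0, 28.0, 24.0, 21.0, 18.0, 16.0, 14.0, 0.0 cfs.
ΣQ_DR = 163.0 cfs.
With Δt = 4 h = 14400 s, V = ΣQ_DR · Δt = 163.0 × 14400 = 2.35 × 10^6 ft³ = 53.9 acre-ft.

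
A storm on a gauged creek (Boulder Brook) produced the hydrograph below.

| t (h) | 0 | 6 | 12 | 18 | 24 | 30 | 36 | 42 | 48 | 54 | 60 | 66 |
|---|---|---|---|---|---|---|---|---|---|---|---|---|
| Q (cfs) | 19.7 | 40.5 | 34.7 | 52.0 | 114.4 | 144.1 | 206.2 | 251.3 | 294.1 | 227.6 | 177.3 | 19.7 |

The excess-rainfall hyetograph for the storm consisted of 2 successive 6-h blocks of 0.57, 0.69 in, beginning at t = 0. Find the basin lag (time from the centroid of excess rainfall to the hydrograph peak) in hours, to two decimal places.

Centroid of excess rainfall: t_c = Σ P_i·t̄_i / ΣP_i = 6.2857 h (block centres at 3, 9 h).
Hydrograph peak occurs at t = 48 h, so basin lag t_L = 48 − 6.2857 = 41.71 h.

t_L ≈ 41.71 h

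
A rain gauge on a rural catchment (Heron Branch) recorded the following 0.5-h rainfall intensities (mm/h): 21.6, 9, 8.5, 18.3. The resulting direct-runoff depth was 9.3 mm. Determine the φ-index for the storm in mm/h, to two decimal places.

φ ≈ 10.65 mm/h

Only the 2 blocks with intensity above φ contribute runoff: 21.6, 18.3 mm/h.
Σ(I−φ)·Δt = d  ⇒  (21.6+18.3 − 2φ)·0.5 = 9.3
φ = (39.90 − 9.3/0.5) / 2 = 10.65 mm/h.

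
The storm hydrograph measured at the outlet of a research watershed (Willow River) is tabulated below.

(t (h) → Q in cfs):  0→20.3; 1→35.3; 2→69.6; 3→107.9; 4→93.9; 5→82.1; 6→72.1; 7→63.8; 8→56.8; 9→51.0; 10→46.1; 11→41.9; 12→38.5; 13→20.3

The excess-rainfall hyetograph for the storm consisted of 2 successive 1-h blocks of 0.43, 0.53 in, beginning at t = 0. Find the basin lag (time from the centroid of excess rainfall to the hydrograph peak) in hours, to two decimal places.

t_L ≈ 1.95 h

Centroid of excess rainfall: t_c = Σ P_i·t̄_i / ΣP_i = 1.0521 h (block centres at 0.5, 1.5 h).
Hydrograph peak occurs at t = 3 h, so basin lag t_L = 3 − 1.0521 = 1.95 h.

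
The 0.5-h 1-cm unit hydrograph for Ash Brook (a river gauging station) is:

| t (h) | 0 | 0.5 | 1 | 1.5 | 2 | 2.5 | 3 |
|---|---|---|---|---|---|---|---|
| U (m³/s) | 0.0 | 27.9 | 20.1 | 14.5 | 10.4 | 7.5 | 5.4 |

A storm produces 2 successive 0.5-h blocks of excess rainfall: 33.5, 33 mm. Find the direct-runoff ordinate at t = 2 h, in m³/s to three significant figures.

Q ≈ 82.7 m³/s

By discrete convolution, Q_j = Σ (P_i / 10 mm) · U_{j−i}.
At t = 2 h (j=4): Q = (33.5/10)·10.4 + (33/10)·14.5 = 82.7 m³/s.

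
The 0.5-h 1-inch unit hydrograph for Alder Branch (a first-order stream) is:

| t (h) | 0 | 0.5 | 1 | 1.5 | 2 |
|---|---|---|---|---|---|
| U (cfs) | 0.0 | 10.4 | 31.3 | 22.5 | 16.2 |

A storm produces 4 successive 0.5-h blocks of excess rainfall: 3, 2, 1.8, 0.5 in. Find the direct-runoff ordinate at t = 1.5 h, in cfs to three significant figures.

Q ≈ 149 cfs

By discrete convolution, Q_j = Σ (P_i / 1 in) · U_{j−i}.
At t = 1.5 h (j=3): Q = (3/1)·22.5 + (2/1)·31.3 + (1.8/1)·10.4 + (0.5/1)·0.0 = 149 cfs.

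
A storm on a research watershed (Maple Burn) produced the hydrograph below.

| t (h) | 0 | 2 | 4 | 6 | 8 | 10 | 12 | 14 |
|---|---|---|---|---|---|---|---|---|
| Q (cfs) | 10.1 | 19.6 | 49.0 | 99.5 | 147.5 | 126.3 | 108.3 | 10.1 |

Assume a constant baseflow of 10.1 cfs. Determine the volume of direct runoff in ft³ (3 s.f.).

Direct-runoff ordinates (Q − Q_b): 0.0, 9.5, 38.9, 89.4, 137.4, 116.2, 98.2, 0.0 cfs.
ΣQ_DR = 489.6 cfs.
With Δt = 2 h = 7200 s, V = ΣQ_DR · Δt = 489.6 × 7200 = 3.53 × 10^6 ft³.

V ≈ 3.53 × 10^6 ft³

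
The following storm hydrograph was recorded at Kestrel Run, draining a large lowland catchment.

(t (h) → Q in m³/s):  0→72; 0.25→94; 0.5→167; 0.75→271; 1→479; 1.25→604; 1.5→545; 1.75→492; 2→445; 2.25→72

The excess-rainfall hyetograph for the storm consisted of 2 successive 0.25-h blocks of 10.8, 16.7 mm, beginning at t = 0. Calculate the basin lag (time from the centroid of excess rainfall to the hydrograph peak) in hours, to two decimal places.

Centroid of excess rainfall: t_c = Σ P_i·t̄_i / ΣP_i = 0.2768 h (block centres at 0.125, 0.375 h).
Hydrograph peak occurs at t = 1.25 h, so basin lag t_L = 1.25 − 0.2768 = 0.97 h.

t_L ≈ 0.97 h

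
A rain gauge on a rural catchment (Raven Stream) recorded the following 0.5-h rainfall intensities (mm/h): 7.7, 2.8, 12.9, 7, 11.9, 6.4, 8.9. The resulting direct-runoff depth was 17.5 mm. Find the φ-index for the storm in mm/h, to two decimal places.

φ ≈ 3.30 mm/h

Only the 6 blocks with intensity above φ contribute runoff: 7.7, 12.9, 7, 11.9, 6.4, 8.9 mm/h.
Σ(I−φ)·Δt = d  ⇒  (7.7+12.9+7+11.9+6.4+8.9 − 6φ)·0.5 = 17.5
φ = (54.80 − 17.5/0.5) / 6 = 3.30 mm/h.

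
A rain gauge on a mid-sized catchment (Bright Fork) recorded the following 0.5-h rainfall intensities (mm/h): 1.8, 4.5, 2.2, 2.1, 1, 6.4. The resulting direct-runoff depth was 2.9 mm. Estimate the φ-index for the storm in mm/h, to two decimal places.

Only the 2 blocks with intensity above φ contribute runoff: 4.5, 6.4 mm/h.
Σ(I−φ)·Δt = d  ⇒  (4.5+6.4 − 2φ)·0.5 = 2.9
φ = (10.90 − 2.9/0.5) / 2 = 2.55 mm/h.

φ ≈ 2.55 mm/h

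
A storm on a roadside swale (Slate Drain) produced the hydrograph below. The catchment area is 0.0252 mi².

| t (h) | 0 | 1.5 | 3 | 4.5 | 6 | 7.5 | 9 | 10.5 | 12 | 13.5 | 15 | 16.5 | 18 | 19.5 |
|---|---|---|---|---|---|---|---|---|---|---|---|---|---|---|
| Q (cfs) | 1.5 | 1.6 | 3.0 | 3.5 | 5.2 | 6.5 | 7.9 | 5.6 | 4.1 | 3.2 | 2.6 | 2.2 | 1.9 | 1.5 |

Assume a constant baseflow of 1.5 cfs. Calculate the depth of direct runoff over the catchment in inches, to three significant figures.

d ≈ 2.70 in

Direct runoff: 0.0, 0.1, 1.5, 2.0, 3.7, 5.0, 6.4, 4.1, 2.6, 1.7, 1.1, 0.7, 0.4, 0.0 cfs; ΣQ_DR = 29.30 cfs.
V = ΣQ_DR · Δt = 29.30 × 5400 s = 1.582 × 10^5 ft³.
Over A = 0.0252 mi², depth = V / A = 2.70 in.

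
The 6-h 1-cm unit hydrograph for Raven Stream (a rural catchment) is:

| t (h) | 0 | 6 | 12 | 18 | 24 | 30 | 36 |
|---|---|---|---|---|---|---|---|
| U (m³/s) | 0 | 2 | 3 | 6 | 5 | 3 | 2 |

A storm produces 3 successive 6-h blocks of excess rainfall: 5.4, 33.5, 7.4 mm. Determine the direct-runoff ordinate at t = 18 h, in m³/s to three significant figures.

By discrete convolution, Q_j = Σ (P_i / 10 mm) · U_{j−i}.
At t = 18 h (j=3): Q = (5.4/10)·6 + (33.5/10)·3 + (7.4/10)·2 = 14.8 m³/s.

Q ≈ 14.8 m³/s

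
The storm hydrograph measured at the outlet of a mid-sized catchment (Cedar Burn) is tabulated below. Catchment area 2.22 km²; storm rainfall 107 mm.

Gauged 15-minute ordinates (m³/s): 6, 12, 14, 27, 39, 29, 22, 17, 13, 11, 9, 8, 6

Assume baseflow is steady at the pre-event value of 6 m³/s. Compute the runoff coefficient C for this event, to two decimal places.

C ≈ 0.51

ΣQ_DR = 135.0 m³/s; V = ΣQ_DR·Δt = 1.215 × 10^5 m³.
Runoff depth d = V / A = 54.73 mm.
C = d / P = 54.73 / 107 = 0.51.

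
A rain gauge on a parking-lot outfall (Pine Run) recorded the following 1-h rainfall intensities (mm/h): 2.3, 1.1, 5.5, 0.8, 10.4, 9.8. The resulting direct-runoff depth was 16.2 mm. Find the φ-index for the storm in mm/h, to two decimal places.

φ ≈ 3.17 mm/h

Only the 3 blocks with intensity above φ contribute runoff: 5.5, 10.4, 9.8 mm/h.
Σ(I−φ)·Δt = d  ⇒  (5.5+10.4+9.8 − 3φ)·1 = 16.2
φ = (25.70 − 16.2/1) / 3 = 3.17 mm/h.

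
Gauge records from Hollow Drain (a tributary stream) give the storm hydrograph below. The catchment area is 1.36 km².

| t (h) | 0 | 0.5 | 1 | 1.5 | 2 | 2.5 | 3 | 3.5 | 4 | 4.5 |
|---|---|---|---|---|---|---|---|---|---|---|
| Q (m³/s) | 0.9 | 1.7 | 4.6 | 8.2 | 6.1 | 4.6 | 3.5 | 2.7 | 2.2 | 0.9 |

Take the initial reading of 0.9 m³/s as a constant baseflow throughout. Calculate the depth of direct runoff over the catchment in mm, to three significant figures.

d ≈ 34.9 mm

Direct runoff: 0.0, 0.8, 3.7, 7.3, 5.2, 3.7, 2.6, 1.8, 1.3, 0.0 m³/s; ΣQ_DR = 26.40 m³/s.
V = ΣQ_DR · Δt = 26.40 × 1800 s = 47520 m³.
Over A = 1.36 km², depth = V / A = 34.9 mm.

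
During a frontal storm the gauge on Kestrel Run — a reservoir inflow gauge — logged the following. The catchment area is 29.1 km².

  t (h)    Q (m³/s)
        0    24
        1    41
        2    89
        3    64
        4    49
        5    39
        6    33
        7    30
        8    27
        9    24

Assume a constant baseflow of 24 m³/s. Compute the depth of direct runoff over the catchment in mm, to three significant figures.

d ≈ 22.3 mm

Direct runoff: 0.0, 17.0, 65.0, 40.0, 25.0, 15.0, 9.0, 6.0, 3.0, 0.0 m³/s; ΣQ_DR = 180.0 m³/s.
V = ΣQ_DR · Δt = 180.0 × 3600 s = 6.480 × 10^5 m³.
Over A = 29.1 km², depth = V / A = 22.3 mm.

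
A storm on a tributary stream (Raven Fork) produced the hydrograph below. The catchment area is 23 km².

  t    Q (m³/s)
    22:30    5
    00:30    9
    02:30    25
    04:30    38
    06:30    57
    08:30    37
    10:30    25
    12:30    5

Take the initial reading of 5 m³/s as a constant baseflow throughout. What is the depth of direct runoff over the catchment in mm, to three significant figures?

d ≈ 50.4 mm

Direct runoff: 0.0, 4.0, 20.0, 33.0, 52.0, 32.0, 20.0, 0.0 m³/s; ΣQ_DR = 161.0 m³/s.
V = ΣQ_DR · Δt = 161.0 × 7200 s = 1.159 × 10^6 m³.
Over A = 23 km², depth = V / A = 50.4 mm.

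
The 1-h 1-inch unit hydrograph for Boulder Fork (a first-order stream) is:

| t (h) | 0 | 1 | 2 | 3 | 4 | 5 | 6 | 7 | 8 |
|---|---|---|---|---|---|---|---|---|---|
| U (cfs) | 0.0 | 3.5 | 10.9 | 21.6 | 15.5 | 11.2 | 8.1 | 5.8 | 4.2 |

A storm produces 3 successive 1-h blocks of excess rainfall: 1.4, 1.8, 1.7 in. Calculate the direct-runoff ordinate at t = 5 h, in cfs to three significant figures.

Q ≈ 80.3 cfs

By discrete convolution, Q_j = Σ (P_i / 1 in) · U_{j−i}.
At t = 5 h (j=5): Q = (1.4/1)·11.2 + (1.8/1)·15.5 + (1.7/1)·21.6 = 80.3 cfs.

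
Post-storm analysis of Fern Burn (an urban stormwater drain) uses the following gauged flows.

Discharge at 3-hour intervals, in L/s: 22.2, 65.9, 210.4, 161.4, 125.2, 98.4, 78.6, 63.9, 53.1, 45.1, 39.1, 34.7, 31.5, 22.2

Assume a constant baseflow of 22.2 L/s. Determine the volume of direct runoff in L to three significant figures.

V ≈ 8.00 × 10^6 L

Direct-runoff ordinates (Q − Q_b): 0.0, 43.7, 188.2, 139.2, 103.0, 76.2, 56.4, 41.7, 30.9, 22.9, 16.9, 12.5, 9.3, 0.0 L/s.
ΣQ_DR = 740.9 L/s.
With Δt = 3 h = 10800 s, V = ΣQ_DR · Δt = 740.9 × 10800 = 8.00 × 10^6 L.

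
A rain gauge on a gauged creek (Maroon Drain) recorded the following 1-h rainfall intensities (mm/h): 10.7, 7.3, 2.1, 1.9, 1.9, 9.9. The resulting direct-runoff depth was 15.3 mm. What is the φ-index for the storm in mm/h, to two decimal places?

φ ≈ 4.20 mm/h

Only the 3 blocks with intensity above φ contribute runoff: 10.7, 7.3, 9.9 mm/h.
Σ(I−φ)·Δt = d  ⇒  (10.7+7.3+9.9 − 3φ)·1 = 15.3
φ = (27.90 − 15.3/1) / 3 = 4.20 mm/h.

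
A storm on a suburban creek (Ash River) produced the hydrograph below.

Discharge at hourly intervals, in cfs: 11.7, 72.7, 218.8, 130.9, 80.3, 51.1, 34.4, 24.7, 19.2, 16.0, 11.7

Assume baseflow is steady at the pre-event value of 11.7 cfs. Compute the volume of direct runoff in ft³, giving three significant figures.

V ≈ 1.95 × 10^6 ft³

Direct-runoff ordinates (Q − Q_b): 0.0, 61.0, 207.1, 119.2, 68.6, 39.4, 22.7, 13.0, 7.5, 4.3, 0.0 cfs.
ΣQ_DR = 542.8 cfs.
With Δt = 1 h = 3600 s, V = ΣQ_DR · Δt = 542.8 × 3600 = 1.95 × 10^6 ft³.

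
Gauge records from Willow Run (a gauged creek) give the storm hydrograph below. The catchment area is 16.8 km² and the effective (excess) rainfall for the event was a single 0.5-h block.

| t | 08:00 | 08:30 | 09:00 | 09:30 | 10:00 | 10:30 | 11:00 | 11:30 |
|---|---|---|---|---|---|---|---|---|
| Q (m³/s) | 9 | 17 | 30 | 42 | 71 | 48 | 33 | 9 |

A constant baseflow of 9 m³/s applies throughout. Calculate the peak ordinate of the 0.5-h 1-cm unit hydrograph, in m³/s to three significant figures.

U_p ≈ 30.9 m³/s

Direct runoff: 0.0, 8.0, 21.0, 33.0, 62.0, 39.0, 24.0, 0.0 m³/s; ΣQ_DR = 187.0 m³/s, peak = 62.0 m³/s.
Runoff depth d = ΣQ_DR·Δt / A = 187.0 × 1800 / (16.8 km²) = 20.04 mm.
The 1-cm UH is the DRH scaled by (10 mm)/d, so U_p = 62.0 × 10/20.04 = 30.9 m³/s.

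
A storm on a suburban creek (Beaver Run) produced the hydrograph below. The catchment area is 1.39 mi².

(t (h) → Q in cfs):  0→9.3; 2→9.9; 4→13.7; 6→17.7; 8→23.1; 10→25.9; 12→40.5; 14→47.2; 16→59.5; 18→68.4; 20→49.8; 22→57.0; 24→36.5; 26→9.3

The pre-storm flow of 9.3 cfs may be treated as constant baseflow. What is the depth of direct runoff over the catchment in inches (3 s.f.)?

d ≈ 0.753 in

Direct runoff: 0.0, 0.6, 4.4, 8.4, 13.8, 16.6, 31.2, 37.9, 50.2, 59.1, 40.5, 47.7, 27.2, 0.0 cfs; ΣQ_DR = 337.6 cfs.
V = ΣQ_DR · Δt = 337.6 × 7200 s = 2.431 × 10^6 ft³.
Over A = 1.39 mi², depth = V / A = 0.753 in.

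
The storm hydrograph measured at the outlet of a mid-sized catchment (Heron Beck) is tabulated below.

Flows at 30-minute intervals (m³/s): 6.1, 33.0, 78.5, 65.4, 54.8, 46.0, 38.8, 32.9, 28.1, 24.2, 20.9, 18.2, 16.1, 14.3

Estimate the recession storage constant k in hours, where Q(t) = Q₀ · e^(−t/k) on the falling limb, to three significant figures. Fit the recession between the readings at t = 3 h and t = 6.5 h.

k ≈ 3.51 h

On the falling limb, Q drops from 38.8 to 14.3 m³/s between t = 3 h and t = 6.5 h (Δt = 3.5 h).
k = −Δt / ln(Q₂/Q₁) = −3.5 / ln(14.3/38.8) = 3.51 h.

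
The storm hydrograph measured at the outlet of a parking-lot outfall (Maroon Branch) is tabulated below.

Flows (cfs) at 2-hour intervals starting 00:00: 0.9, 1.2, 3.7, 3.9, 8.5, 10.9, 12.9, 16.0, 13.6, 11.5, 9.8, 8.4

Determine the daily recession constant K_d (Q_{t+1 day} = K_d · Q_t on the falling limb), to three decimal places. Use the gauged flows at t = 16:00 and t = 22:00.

K_d ≈ 0.146

Between t = 16:00 and t = 22:00 the flow falls from 13.6 to 8.4 cfs over 3×2 h = 6 h.
Per-interval ratio K = (8.4/13.6)^(1/3) = 0.8516; K_d = K^(24/2) = 0.146.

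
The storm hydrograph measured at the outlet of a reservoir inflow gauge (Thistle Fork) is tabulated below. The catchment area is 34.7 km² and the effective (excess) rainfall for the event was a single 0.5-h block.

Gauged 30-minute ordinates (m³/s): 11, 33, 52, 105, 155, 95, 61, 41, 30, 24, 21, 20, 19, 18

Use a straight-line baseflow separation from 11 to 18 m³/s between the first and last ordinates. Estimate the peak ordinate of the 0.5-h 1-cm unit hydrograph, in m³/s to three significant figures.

Direct runoff: 0.00, 21.46, 39.92, 92.38, 141.85, 81.31, 46.77, 26.23, 14.69, 8.15, 4.62, 3.08, 1.54, 0.00 m³/s; ΣQ_DR = 482.0 m³/s, peak = 141.85 m³/s.
Runoff depth d = ΣQ_DR·Δt / A = 482.0 × 1800 / (34.7 km²) = 25.00 mm.
The 1-cm UH is the DRH scaled by (10 mm)/d, so U_p = 141.85 × 10/25.00 = 56.7 m³/s.

U_p ≈ 56.7 m³/s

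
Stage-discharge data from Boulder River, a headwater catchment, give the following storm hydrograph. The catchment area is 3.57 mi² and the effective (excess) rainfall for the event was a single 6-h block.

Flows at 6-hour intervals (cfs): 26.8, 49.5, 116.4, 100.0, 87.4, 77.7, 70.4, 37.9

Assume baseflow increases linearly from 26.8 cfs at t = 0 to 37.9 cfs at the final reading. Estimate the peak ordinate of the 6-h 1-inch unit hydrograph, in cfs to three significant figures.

U_p ≈ 108 cfs

Direct runoff: 0.00, 21.11, 86.43, 68.44, 54.26, 42.97, 34.09, 0.00 cfs; ΣQ_DR = 307.3 cfs, peak = 86.43 cfs.
Runoff depth d = ΣQ_DR·Δt / A = 307.3 × 21600 / (3.57 mi²) = 0.8003 in.
The 1-inch UH is the DRH scaled by (1 in)/d, so U_p = 86.43 × 1/0.8003 = 108 cfs.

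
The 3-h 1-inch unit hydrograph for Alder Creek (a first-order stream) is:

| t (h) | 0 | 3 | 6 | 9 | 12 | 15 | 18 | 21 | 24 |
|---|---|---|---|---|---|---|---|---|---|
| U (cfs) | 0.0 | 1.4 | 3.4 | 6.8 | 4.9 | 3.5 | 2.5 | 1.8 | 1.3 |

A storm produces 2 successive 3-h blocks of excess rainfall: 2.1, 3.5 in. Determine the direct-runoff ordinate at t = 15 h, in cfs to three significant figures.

Q ≈ 24.5 cfs

By discrete convolution, Q_j = Σ (P_i / 1 in) · U_{j−i}.
At t = 15 h (j=5): Q = (2.1/1)·3.5 + (3.5/1)·4.9 = 24.5 cfs.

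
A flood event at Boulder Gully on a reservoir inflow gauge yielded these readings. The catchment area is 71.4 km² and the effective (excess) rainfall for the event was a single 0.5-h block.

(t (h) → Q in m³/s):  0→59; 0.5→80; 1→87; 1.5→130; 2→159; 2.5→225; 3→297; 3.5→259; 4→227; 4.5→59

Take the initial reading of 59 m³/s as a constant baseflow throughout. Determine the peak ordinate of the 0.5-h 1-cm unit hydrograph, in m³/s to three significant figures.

U_p ≈ 95.2 m³/s

Direct runoff: 0.0, 21.0, 28.0, 71.0, 100.0, 166.0, 238.0, 200.0, 168.0, 0.0 m³/s; ΣQ_DR = 992.0 m³/s, peak = 238.0 m³/s.
Runoff depth d = ΣQ_DR·Δt / A = 992.0 × 1800 / (71.4 km²) = 25.01 mm.
The 1-cm UH is the DRH scaled by (10 mm)/d, so U_p = 238.0 × 10/25.01 = 95.2 m³/s.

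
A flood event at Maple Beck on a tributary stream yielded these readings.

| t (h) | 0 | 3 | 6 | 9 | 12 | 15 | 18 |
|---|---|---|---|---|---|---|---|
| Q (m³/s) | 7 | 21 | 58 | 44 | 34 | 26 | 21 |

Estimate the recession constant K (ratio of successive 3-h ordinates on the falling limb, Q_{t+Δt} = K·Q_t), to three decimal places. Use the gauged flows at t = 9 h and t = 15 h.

K ≈ 0.769

Using the recession-limb readings at t = 9 h and t = 15 h: Q falls from 44 to 26 m³/s over 2 intervals.
K = (Q₂/Q₁)^(1/2) = (26/44)^(1/2) = 0.769.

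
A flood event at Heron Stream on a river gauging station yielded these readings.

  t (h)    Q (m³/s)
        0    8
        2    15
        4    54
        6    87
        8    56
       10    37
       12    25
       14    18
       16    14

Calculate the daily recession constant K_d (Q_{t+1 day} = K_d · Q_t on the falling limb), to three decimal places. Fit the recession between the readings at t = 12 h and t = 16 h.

Between t = 12 h and t = 16 h the flow falls from 25 to 14 m³/s over 2×2 h = 4 h.
Per-interval ratio K = (14/25)^(1/2) = 0.7483; K_d = K^(24/2) = 0.031.

K_d ≈ 0.031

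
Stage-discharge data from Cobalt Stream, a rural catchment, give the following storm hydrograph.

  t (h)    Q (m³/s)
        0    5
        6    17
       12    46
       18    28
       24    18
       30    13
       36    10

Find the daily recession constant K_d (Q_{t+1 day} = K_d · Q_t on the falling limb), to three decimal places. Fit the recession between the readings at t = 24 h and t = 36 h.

Between t = 24 h and t = 36 h the flow falls from 18 to 10 m³/s over 2×6 h = 12 h.
Per-interval ratio K = (10/18)^(1/2) = 0.7454; K_d = K^(24/6) = 0.309.

K_d ≈ 0.309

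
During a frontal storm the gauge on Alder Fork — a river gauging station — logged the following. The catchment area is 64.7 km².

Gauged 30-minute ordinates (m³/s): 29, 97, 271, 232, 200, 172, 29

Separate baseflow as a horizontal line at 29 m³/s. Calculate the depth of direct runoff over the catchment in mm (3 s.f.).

Direct runoff: 0.0, 68.0, 242.0, 203.0, 171.0, 143.0, 0.0 m³/s; ΣQ_DR = 827.0 m³/s.
V = ΣQ_DR · Δt = 827.0 × 1800 s = 1.489 × 10^6 m³.
Over A = 64.7 km², depth = V / A = 23.0 mm.

d ≈ 23.0 mm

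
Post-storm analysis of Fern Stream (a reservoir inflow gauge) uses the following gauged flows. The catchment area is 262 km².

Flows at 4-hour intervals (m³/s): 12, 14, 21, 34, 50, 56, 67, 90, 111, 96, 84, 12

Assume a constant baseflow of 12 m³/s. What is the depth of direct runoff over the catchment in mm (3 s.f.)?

d ≈ 27.6 mm

Direct runoff: 0.0, 2.0, 9.0, 22.0, 38.0, 44.0, 55.0, 78.0, 99.0, 84.0, 72.0, 0.0 m³/s; ΣQ_DR = 503.0 m³/s.
V = ΣQ_DR · Δt = 503.0 × 14400 s = 7.243 × 10^6 m³.
Over A = 262 km², depth = V / A = 27.6 mm.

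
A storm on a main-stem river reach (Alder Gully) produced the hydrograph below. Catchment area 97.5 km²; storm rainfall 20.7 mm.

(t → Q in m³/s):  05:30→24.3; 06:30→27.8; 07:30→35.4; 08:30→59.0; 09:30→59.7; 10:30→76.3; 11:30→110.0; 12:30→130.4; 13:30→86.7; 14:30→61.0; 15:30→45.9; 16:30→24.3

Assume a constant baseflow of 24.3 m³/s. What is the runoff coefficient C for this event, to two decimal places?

C ≈ 0.80

ΣQ_DR = 449.2 m³/s; V = ΣQ_DR·Δt = 1.617 × 10^6 m³.
Runoff depth d = V / A = 16.59 mm.
C = d / P = 16.59 / 20.7 = 0.80.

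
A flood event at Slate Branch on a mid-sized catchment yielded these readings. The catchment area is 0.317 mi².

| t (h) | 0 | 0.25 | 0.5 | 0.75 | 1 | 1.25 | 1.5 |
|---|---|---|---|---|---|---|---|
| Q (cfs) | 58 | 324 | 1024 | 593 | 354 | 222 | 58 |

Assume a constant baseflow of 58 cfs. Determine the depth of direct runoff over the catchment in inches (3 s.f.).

d ≈ 2.72 in

Direct runoff: 0.0, 266.0, 966.0, 535.0, 296.0, 164.0, 0.0 cfs; ΣQ_DR = 2227 cfs.
V = ΣQ_DR · Δt = 2227 × 900 s = 2.004 × 10^6 ft³.
Over A = 0.317 mi², depth = V / A = 2.72 in.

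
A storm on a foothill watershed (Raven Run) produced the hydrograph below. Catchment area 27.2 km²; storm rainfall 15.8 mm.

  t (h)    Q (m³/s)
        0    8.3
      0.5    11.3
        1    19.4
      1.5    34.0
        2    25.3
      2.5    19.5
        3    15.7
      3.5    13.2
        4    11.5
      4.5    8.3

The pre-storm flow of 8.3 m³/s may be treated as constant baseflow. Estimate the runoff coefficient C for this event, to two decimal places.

ΣQ_DR = 83.50 m³/s; V = ΣQ_DR·Δt = 1.503 × 10^5 m³.
Runoff depth d = V / A = 5.526 mm.
C = d / P = 5.526 / 15.8 = 0.35.

C ≈ 0.35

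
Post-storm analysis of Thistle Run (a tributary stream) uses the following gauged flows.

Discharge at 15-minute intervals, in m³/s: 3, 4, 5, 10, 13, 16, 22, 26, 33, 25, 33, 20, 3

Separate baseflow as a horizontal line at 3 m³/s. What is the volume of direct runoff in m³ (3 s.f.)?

V ≈ 1.57 × 10^5 m³

Direct-runoff ordinates (Q − Q_b): 0.0, 1.0, 2.0, 7.0, 10.0, 13.0, 19.0, 23.0, 30.0, 22.0, 30.0, 17.0, 0.0 m³/s.
ΣQ_DR = 174.0 m³/s.
With Δt = 0.25 h = 900 s, V = ΣQ_DR · Δt = 174.0 × 900 = 1.57 × 10^5 m³.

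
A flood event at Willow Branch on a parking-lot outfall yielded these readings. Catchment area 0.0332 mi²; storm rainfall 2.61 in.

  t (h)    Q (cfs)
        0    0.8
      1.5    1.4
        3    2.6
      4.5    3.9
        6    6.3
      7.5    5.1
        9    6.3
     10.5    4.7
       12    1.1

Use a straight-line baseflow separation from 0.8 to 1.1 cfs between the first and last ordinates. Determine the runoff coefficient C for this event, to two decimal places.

ΣQ_DR = 23.65 cfs; V = ΣQ_DR·Δt = 1.277 × 10^5 ft³.
Runoff depth d = V / A = 1.656 in.
C = d / P = 1.656 / 2.61 = 0.63.

C ≈ 0.63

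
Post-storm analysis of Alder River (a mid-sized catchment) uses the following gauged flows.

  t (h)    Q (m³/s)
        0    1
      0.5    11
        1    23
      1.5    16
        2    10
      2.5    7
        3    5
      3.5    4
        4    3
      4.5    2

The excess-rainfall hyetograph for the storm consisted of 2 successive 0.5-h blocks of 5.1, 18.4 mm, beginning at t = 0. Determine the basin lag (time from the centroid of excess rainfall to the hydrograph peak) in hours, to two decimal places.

t_L ≈ 0.36 h

Centroid of excess rainfall: t_c = Σ P_i·t̄_i / ΣP_i = 0.6415 h (block centres at 0.25, 0.75 h).
Hydrograph peak occurs at t = 1 h, so basin lag t_L = 1 − 0.6415 = 0.36 h.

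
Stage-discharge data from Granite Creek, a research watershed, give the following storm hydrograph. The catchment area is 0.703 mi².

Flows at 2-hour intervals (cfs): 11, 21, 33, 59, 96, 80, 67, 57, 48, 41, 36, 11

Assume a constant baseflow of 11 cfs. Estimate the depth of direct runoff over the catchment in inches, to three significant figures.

Direct runoff: 0.0, 10.0, 22.0, 48.0, 85.0, 69.0, 56.0, 46.0, 37.0, 30.0, 25.0, 0.0 cfs; ΣQ_DR = 428.0 cfs.
V = ΣQ_DR · Δt = 428.0 × 7200 s = 3.082 × 10^6 ft³.
Over A = 0.703 mi², depth = V / A = 1.89 in.

d ≈ 1.89 in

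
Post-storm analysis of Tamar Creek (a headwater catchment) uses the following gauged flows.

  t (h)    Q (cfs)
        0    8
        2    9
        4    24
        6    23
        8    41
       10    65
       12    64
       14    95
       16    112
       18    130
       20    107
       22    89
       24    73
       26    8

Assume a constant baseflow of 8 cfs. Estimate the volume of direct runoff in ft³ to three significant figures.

V ≈ 5.30 × 10^6 ft³

Direct-runoff ordinates (Q − Q_b): 0.0, 1.0, 16.0, 15.0, 33.0, 57.0, 56.0, 87.0, 104.0, 122.0, 99.0, 81.0, 65.0, 0.0 cfs.
ΣQ_DR = 736.0 cfs.
With Δt = 2 h = 7200 s, V = ΣQ_DR · Δt = 736.0 × 7200 = 5.30 × 10^6 ft³.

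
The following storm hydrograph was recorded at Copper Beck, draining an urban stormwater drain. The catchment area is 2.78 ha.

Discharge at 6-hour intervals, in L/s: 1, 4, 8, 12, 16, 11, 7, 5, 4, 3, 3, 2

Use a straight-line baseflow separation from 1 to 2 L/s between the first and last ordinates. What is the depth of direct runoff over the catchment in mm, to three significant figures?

d ≈ 45.1 mm

Direct runoff: 0.00, 2.91, 6.82, 10.73, 14.64, 9.55, 5.45, 3.36, 2.27, 1.18, 1.09, 0.00 L/s; ΣQ_DR = 58.00 L/s.
V = ΣQ_DR · Δt = 58.00 × 21600 s = 1.253 × 10^6 L.
Over A = 2.78 ha, depth = V / A = 45.1 mm.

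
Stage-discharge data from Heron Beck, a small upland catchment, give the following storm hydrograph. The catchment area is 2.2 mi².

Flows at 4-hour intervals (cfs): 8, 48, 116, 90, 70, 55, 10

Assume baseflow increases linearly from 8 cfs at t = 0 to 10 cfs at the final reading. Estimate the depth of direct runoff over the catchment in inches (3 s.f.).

Direct runoff: 0.00, 39.67, 107.33, 81.00, 60.67, 45.33, 0.00 cfs; ΣQ_DR = 334.0 cfs.
V = ΣQ_DR · Δt = 334.0 × 14400 s = 4.810 × 10^6 ft³.
Over A = 2.2 mi², depth = V / A = 0.941 in.

d ≈ 0.941 in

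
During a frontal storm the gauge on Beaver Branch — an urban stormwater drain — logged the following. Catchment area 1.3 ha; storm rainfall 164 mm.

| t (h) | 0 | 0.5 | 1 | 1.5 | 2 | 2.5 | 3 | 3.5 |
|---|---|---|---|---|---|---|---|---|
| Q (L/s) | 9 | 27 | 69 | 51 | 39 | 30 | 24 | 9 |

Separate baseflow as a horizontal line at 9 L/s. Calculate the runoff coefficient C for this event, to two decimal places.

ΣQ_DR = 186.0 L/s; V = ΣQ_DR·Δt = 3.348 × 10^5 L.
Runoff depth d = V / A = 25.75 mm.
C = d / P = 25.75 / 164 = 0.16.

C ≈ 0.16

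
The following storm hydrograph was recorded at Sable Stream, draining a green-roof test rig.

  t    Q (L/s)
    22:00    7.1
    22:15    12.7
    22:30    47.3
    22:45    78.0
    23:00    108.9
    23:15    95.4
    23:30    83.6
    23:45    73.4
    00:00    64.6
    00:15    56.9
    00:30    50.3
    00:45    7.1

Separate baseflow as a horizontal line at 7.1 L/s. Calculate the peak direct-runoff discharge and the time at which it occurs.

Subtracting baseflow gives direct-runoff ordinates: 0.0, 5.6, 40.2, 70.9, 101.8, 88.3, 76.5, 66.3, 57.5, 49.8, 43.2, 0.0 L/s.
The maximum is 101.8 L/s, occurring at the reading for t = 23:00.

Q_p = 101.8 L/s at t = 23:00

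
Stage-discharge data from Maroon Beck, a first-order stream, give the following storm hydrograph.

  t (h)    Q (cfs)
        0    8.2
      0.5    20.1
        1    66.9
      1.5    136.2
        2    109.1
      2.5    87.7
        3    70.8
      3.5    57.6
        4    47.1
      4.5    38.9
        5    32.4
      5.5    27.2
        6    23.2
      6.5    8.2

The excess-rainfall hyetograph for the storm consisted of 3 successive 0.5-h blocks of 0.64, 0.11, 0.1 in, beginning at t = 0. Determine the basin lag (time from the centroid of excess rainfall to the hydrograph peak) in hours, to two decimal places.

t_L ≈ 1.07 h

Centroid of excess rainfall: t_c = Σ P_i·t̄_i / ΣP_i = 0.4324 h (block centres at 0.25, 0.75, 1.25 h).
Hydrograph peak occurs at t = 1.5 h, so basin lag t_L = 1.5 − 0.4324 = 1.07 h.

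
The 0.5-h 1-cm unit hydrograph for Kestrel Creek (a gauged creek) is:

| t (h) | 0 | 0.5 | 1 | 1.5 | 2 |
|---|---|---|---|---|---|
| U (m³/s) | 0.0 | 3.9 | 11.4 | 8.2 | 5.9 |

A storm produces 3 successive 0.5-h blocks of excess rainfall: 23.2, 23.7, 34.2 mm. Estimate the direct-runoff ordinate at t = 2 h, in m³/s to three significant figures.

By discrete convolution, Q_j = Σ (P_i / 10 mm) · U_{j−i}.
At t = 2 h (j=4): Q = (23.2/10)·5.9 + (23.7/10)·8.2 + (34.2/10)·11.4 = 72.1 m³/s.

Q ≈ 72.1 m³/s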